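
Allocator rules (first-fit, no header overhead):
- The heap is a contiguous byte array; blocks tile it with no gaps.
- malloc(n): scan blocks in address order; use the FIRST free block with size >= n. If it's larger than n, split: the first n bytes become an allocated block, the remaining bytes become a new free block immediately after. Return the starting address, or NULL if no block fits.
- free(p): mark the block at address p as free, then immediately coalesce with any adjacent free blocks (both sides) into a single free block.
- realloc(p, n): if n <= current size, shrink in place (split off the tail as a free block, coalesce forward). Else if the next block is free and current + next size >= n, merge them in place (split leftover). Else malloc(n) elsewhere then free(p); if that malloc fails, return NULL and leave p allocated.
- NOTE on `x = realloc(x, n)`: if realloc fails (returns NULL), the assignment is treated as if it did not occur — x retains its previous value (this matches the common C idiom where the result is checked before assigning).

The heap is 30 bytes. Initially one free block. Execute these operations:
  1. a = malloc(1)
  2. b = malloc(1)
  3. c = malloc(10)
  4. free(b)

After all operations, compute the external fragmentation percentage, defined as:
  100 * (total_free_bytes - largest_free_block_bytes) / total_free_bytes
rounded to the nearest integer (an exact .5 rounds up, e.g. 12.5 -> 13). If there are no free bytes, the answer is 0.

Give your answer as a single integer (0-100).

Answer: 5

Derivation:
Op 1: a = malloc(1) -> a = 0; heap: [0-0 ALLOC][1-29 FREE]
Op 2: b = malloc(1) -> b = 1; heap: [0-0 ALLOC][1-1 ALLOC][2-29 FREE]
Op 3: c = malloc(10) -> c = 2; heap: [0-0 ALLOC][1-1 ALLOC][2-11 ALLOC][12-29 FREE]
Op 4: free(b) -> (freed b); heap: [0-0 ALLOC][1-1 FREE][2-11 ALLOC][12-29 FREE]
Free blocks: [1 18] total_free=19 largest=18 -> 100*(19-18)/19 = 100/19 ≈ 5.263 -> rounds to 5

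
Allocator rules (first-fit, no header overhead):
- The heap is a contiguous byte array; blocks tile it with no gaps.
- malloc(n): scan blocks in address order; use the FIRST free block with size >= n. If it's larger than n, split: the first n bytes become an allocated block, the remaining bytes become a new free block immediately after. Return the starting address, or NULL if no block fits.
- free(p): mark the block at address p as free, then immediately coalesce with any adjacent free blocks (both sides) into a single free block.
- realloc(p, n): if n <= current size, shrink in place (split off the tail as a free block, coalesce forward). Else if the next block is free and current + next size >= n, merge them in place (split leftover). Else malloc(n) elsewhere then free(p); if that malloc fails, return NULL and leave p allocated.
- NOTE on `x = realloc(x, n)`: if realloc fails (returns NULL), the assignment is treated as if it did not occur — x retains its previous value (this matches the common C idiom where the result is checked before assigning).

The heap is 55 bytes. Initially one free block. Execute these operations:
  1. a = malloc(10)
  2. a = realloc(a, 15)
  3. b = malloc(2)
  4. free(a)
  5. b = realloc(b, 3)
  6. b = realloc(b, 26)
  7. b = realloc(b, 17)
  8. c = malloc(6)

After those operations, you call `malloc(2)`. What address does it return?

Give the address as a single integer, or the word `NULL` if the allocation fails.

Answer: 6

Derivation:
Op 1: a = malloc(10) -> a = 0; heap: [0-9 ALLOC][10-54 FREE]
Op 2: a = realloc(a, 15) -> a = 0; heap: [0-14 ALLOC][15-54 FREE]
Op 3: b = malloc(2) -> b = 15; heap: [0-14 ALLOC][15-16 ALLOC][17-54 FREE]
Op 4: free(a) -> (freed a); heap: [0-14 FREE][15-16 ALLOC][17-54 FREE]
Op 5: b = realloc(b, 3) -> b = 15; heap: [0-14 FREE][15-17 ALLOC][18-54 FREE]
Op 6: b = realloc(b, 26) -> b = 15; heap: [0-14 FREE][15-40 ALLOC][41-54 FREE]
Op 7: b = realloc(b, 17) -> b = 15; heap: [0-14 FREE][15-31 ALLOC][32-54 FREE]
Op 8: c = malloc(6) -> c = 0; heap: [0-5 ALLOC][6-14 FREE][15-31 ALLOC][32-54 FREE]
malloc(2): first-fit scan over [0-5 ALLOC][6-14 FREE][15-31 ALLOC][32-54 FREE] -> 6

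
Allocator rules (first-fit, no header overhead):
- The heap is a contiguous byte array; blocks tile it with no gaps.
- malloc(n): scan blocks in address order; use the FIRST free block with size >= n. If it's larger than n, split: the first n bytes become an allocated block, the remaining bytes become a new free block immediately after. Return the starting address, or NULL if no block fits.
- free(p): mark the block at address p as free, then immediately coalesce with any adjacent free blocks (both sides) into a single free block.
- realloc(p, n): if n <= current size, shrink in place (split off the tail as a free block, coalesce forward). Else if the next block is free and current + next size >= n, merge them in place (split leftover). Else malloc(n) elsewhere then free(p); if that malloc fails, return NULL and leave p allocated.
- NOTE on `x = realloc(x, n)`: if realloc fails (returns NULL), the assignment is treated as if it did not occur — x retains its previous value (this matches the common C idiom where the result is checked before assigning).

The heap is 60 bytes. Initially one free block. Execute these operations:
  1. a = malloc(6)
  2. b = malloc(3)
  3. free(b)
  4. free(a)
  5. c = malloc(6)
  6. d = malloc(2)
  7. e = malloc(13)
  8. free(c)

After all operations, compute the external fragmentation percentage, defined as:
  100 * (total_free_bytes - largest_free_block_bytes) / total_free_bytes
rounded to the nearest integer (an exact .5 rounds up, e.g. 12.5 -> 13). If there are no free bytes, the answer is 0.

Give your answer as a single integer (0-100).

Op 1: a = malloc(6) -> a = 0; heap: [0-5 ALLOC][6-59 FREE]
Op 2: b = malloc(3) -> b = 6; heap: [0-5 ALLOC][6-8 ALLOC][9-59 FREE]
Op 3: free(b) -> (freed b); heap: [0-5 ALLOC][6-59 FREE]
Op 4: free(a) -> (freed a); heap: [0-59 FREE]
Op 5: c = malloc(6) -> c = 0; heap: [0-5 ALLOC][6-59 FREE]
Op 6: d = malloc(2) -> d = 6; heap: [0-5 ALLOC][6-7 ALLOC][8-59 FREE]
Op 7: e = malloc(13) -> e = 8; heap: [0-5 ALLOC][6-7 ALLOC][8-20 ALLOC][21-59 FREE]
Op 8: free(c) -> (freed c); heap: [0-5 FREE][6-7 ALLOC][8-20 ALLOC][21-59 FREE]
Free blocks: [6 39] total_free=45 largest=39 -> 100*(45-39)/45 = 600/45 ≈ 13.333 -> rounds to 13

Answer: 13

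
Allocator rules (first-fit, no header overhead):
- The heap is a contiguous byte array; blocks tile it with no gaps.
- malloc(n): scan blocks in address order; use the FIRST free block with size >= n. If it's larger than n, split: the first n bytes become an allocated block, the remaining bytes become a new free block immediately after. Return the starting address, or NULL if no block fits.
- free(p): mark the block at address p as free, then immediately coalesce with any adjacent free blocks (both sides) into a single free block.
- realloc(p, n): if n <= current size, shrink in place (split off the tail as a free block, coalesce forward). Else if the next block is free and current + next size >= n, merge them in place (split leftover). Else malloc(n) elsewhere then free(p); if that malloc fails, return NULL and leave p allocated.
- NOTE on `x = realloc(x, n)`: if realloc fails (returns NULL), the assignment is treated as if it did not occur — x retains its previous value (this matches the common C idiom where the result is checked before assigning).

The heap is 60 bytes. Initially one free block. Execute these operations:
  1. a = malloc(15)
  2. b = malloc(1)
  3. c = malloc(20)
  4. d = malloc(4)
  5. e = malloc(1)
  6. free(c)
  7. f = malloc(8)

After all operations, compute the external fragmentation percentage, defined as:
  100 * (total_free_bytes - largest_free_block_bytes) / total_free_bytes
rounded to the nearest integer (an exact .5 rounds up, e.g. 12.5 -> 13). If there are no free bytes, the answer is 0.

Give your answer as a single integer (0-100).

Op 1: a = malloc(15) -> a = 0; heap: [0-14 ALLOC][15-59 FREE]
Op 2: b = malloc(1) -> b = 15; heap: [0-14 ALLOC][15-15 ALLOC][16-59 FREE]
Op 3: c = malloc(20) -> c = 16; heap: [0-14 ALLOC][15-15 ALLOC][16-35 ALLOC][36-59 FREE]
Op 4: d = malloc(4) -> d = 36; heap: [0-14 ALLOC][15-15 ALLOC][16-35 ALLOC][36-39 ALLOC][40-59 FREE]
Op 5: e = malloc(1) -> e = 40; heap: [0-14 ALLOC][15-15 ALLOC][16-35 ALLOC][36-39 ALLOC][40-40 ALLOC][41-59 FREE]
Op 6: free(c) -> (freed c); heap: [0-14 ALLOC][15-15 ALLOC][16-35 FREE][36-39 ALLOC][40-40 ALLOC][41-59 FREE]
Op 7: f = malloc(8) -> f = 16; heap: [0-14 ALLOC][15-15 ALLOC][16-23 ALLOC][24-35 FREE][36-39 ALLOC][40-40 ALLOC][41-59 FREE]
Free blocks: [12 19] total_free=31 largest=19 -> 100*(31-19)/31 = 1200/31 ≈ 38.710 -> rounds to 39

Answer: 39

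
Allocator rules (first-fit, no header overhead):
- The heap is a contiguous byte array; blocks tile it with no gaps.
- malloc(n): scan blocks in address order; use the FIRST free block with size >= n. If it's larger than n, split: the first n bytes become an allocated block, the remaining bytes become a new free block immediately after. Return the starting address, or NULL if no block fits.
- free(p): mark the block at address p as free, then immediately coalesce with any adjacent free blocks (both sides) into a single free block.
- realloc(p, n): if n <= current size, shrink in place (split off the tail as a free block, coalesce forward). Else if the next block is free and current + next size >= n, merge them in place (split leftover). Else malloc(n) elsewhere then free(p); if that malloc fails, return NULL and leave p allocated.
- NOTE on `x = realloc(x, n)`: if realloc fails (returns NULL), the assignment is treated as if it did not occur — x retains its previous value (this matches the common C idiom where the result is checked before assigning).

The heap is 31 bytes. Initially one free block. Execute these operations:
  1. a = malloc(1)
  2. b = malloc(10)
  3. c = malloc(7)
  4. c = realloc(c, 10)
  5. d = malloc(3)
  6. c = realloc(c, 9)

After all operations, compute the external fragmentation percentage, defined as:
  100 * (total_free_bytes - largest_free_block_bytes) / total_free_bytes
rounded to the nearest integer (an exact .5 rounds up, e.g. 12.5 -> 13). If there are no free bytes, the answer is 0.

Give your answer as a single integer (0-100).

Answer: 13

Derivation:
Op 1: a = malloc(1) -> a = 0; heap: [0-0 ALLOC][1-30 FREE]
Op 2: b = malloc(10) -> b = 1; heap: [0-0 ALLOC][1-10 ALLOC][11-30 FREE]
Op 3: c = malloc(7) -> c = 11; heap: [0-0 ALLOC][1-10 ALLOC][11-17 ALLOC][18-30 FREE]
Op 4: c = realloc(c, 10) -> c = 11; heap: [0-0 ALLOC][1-10 ALLOC][11-20 ALLOC][21-30 FREE]
Op 5: d = malloc(3) -> d = 21; heap: [0-0 ALLOC][1-10 ALLOC][11-20 ALLOC][21-23 ALLOC][24-30 FREE]
Op 6: c = realloc(c, 9) -> c = 11; heap: [0-0 ALLOC][1-10 ALLOC][11-19 ALLOC][20-20 FREE][21-23 ALLOC][24-30 FREE]
Free blocks: [1 7] total_free=8 largest=7 -> 100*(8-7)/8 = 100/8 = 12.5 -> rounds to 13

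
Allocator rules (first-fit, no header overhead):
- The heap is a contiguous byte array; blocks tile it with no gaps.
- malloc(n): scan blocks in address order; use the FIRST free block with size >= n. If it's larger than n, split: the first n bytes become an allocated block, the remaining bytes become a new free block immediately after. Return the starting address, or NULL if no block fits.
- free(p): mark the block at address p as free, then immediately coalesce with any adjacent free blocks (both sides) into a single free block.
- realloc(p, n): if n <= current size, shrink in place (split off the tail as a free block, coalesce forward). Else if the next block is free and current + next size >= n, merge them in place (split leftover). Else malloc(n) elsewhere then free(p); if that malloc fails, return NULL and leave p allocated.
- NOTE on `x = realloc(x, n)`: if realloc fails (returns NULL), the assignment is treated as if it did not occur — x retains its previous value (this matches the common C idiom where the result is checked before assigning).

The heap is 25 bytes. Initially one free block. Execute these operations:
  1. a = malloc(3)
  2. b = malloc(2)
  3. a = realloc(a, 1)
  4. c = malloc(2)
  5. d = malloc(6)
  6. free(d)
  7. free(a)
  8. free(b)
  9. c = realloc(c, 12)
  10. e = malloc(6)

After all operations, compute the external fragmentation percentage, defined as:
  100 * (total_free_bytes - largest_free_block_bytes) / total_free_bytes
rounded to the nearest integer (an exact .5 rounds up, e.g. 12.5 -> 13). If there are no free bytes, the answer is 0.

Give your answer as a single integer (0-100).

Op 1: a = malloc(3) -> a = 0; heap: [0-2 ALLOC][3-24 FREE]
Op 2: b = malloc(2) -> b = 3; heap: [0-2 ALLOC][3-4 ALLOC][5-24 FREE]
Op 3: a = realloc(a, 1) -> a = 0; heap: [0-0 ALLOC][1-2 FREE][3-4 ALLOC][5-24 FREE]
Op 4: c = malloc(2) -> c = 1; heap: [0-0 ALLOC][1-2 ALLOC][3-4 ALLOC][5-24 FREE]
Op 5: d = malloc(6) -> d = 5; heap: [0-0 ALLOC][1-2 ALLOC][3-4 ALLOC][5-10 ALLOC][11-24 FREE]
Op 6: free(d) -> (freed d); heap: [0-0 ALLOC][1-2 ALLOC][3-4 ALLOC][5-24 FREE]
Op 7: free(a) -> (freed a); heap: [0-0 FREE][1-2 ALLOC][3-4 ALLOC][5-24 FREE]
Op 8: free(b) -> (freed b); heap: [0-0 FREE][1-2 ALLOC][3-24 FREE]
Op 9: c = realloc(c, 12) -> c = 1; heap: [0-0 FREE][1-12 ALLOC][13-24 FREE]
Op 10: e = malloc(6) -> e = 13; heap: [0-0 FREE][1-12 ALLOC][13-18 ALLOC][19-24 FREE]
Free blocks: [1 6] total_free=7 largest=6 -> 100*(7-6)/7 = 100/7 ≈ 14.286 -> rounds to 14

Answer: 14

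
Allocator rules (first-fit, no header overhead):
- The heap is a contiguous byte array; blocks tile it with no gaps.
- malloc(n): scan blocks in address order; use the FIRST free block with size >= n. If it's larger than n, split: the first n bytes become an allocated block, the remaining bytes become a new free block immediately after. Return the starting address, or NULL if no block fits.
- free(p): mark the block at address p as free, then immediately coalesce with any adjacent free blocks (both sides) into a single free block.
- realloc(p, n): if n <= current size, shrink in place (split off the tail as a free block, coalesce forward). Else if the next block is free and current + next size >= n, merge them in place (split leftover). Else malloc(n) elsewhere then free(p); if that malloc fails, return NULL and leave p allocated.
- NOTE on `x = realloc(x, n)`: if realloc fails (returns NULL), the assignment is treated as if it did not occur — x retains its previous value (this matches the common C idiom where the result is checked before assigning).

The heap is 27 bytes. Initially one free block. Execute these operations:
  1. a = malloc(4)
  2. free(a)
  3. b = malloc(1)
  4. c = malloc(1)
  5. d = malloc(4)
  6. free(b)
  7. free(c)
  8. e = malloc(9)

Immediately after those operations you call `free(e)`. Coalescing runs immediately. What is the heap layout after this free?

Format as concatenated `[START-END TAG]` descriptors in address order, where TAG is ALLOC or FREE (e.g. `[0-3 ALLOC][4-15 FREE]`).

Op 1: a = malloc(4) -> a = 0; heap: [0-3 ALLOC][4-26 FREE]
Op 2: free(a) -> (freed a); heap: [0-26 FREE]
Op 3: b = malloc(1) -> b = 0; heap: [0-0 ALLOC][1-26 FREE]
Op 4: c = malloc(1) -> c = 1; heap: [0-0 ALLOC][1-1 ALLOC][2-26 FREE]
Op 5: d = malloc(4) -> d = 2; heap: [0-0 ALLOC][1-1 ALLOC][2-5 ALLOC][6-26 FREE]
Op 6: free(b) -> (freed b); heap: [0-0 FREE][1-1 ALLOC][2-5 ALLOC][6-26 FREE]
Op 7: free(c) -> (freed c); heap: [0-1 FREE][2-5 ALLOC][6-26 FREE]
Op 8: e = malloc(9) -> e = 6; heap: [0-1 FREE][2-5 ALLOC][6-14 ALLOC][15-26 FREE]
free(e): e = 6 -> block [6-14 ALLOC]; mark free, coalesce with adjacent free neighbors -> [0-1 FREE][2-5 ALLOC][6-26 FREE]

Answer: [0-1 FREE][2-5 ALLOC][6-26 FREE]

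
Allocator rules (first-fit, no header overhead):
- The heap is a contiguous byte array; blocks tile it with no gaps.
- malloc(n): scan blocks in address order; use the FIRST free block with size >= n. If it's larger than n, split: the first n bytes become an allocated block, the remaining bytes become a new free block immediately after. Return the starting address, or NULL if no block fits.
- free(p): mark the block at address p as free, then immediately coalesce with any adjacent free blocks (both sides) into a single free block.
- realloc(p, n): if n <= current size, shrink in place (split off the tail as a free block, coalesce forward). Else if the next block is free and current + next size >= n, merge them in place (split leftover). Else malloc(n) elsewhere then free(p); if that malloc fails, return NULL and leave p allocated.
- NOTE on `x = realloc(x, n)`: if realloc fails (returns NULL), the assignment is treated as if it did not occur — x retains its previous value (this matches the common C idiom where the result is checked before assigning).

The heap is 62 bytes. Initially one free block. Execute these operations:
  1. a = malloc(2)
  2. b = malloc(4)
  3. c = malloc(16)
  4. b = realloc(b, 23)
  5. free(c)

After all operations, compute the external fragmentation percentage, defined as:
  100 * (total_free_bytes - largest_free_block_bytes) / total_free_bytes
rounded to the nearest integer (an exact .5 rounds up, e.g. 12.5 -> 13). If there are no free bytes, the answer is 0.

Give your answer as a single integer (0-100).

Answer: 46

Derivation:
Op 1: a = malloc(2) -> a = 0; heap: [0-1 ALLOC][2-61 FREE]
Op 2: b = malloc(4) -> b = 2; heap: [0-1 ALLOC][2-5 ALLOC][6-61 FREE]
Op 3: c = malloc(16) -> c = 6; heap: [0-1 ALLOC][2-5 ALLOC][6-21 ALLOC][22-61 FREE]
Op 4: b = realloc(b, 23) -> b = 22; heap: [0-1 ALLOC][2-5 FREE][6-21 ALLOC][22-44 ALLOC][45-61 FREE]
Op 5: free(c) -> (freed c); heap: [0-1 ALLOC][2-21 FREE][22-44 ALLOC][45-61 FREE]
Free blocks: [20 17] total_free=37 largest=20 -> 100*(37-20)/37 = 1700/37 ≈ 45.946 -> rounds to 46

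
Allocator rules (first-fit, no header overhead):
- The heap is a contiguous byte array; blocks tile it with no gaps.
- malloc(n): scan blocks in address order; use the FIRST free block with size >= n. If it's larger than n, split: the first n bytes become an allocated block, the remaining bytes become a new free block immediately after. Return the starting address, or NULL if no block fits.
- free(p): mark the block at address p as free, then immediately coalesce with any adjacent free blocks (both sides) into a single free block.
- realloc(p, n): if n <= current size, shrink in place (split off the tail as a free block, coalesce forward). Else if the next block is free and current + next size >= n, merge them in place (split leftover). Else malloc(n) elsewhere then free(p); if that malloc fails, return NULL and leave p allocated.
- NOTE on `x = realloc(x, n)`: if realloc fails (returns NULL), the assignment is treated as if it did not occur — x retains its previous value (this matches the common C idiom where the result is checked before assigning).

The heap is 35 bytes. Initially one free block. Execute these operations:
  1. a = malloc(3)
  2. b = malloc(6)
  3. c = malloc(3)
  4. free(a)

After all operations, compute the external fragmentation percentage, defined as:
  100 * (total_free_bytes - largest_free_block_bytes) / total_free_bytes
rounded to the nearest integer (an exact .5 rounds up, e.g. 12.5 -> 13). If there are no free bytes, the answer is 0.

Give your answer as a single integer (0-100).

Op 1: a = malloc(3) -> a = 0; heap: [0-2 ALLOC][3-34 FREE]
Op 2: b = malloc(6) -> b = 3; heap: [0-2 ALLOC][3-8 ALLOC][9-34 FREE]
Op 3: c = malloc(3) -> c = 9; heap: [0-2 ALLOC][3-8 ALLOC][9-11 ALLOC][12-34 FREE]
Op 4: free(a) -> (freed a); heap: [0-2 FREE][3-8 ALLOC][9-11 ALLOC][12-34 FREE]
Free blocks: [3 23] total_free=26 largest=23 -> 100*(26-23)/26 = 300/26 ≈ 11.538 -> rounds to 12

Answer: 12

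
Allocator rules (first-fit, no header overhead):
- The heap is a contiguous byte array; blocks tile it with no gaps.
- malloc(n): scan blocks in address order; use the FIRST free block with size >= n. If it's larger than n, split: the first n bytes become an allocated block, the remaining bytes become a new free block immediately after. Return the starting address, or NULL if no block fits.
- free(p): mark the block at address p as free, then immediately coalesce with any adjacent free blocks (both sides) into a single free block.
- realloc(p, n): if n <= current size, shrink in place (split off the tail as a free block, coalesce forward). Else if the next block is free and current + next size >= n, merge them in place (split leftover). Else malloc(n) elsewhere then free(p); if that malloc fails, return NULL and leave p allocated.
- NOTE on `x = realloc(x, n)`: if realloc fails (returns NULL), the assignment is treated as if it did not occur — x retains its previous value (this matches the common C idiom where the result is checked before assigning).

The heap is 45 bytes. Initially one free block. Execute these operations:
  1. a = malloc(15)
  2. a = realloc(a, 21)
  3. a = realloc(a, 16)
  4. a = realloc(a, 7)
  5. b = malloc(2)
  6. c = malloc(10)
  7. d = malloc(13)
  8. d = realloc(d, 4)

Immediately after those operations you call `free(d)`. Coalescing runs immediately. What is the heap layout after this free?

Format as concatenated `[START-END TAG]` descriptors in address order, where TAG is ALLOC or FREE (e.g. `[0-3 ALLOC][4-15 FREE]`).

Op 1: a = malloc(15) -> a = 0; heap: [0-14 ALLOC][15-44 FREE]
Op 2: a = realloc(a, 21) -> a = 0; heap: [0-20 ALLOC][21-44 FREE]
Op 3: a = realloc(a, 16) -> a = 0; heap: [0-15 ALLOC][16-44 FREE]
Op 4: a = realloc(a, 7) -> a = 0; heap: [0-6 ALLOC][7-44 FREE]
Op 5: b = malloc(2) -> b = 7; heap: [0-6 ALLOC][7-8 ALLOC][9-44 FREE]
Op 6: c = malloc(10) -> c = 9; heap: [0-6 ALLOC][7-8 ALLOC][9-18 ALLOC][19-44 FREE]
Op 7: d = malloc(13) -> d = 19; heap: [0-6 ALLOC][7-8 ALLOC][9-18 ALLOC][19-31 ALLOC][32-44 FREE]
Op 8: d = realloc(d, 4) -> d = 19; heap: [0-6 ALLOC][7-8 ALLOC][9-18 ALLOC][19-22 ALLOC][23-44 FREE]
free(d): d = 19 -> block [19-22 ALLOC]; mark free, coalesce with adjacent free neighbors -> [0-6 ALLOC][7-8 ALLOC][9-18 ALLOC][19-44 FREE]

Answer: [0-6 ALLOC][7-8 ALLOC][9-18 ALLOC][19-44 FREE]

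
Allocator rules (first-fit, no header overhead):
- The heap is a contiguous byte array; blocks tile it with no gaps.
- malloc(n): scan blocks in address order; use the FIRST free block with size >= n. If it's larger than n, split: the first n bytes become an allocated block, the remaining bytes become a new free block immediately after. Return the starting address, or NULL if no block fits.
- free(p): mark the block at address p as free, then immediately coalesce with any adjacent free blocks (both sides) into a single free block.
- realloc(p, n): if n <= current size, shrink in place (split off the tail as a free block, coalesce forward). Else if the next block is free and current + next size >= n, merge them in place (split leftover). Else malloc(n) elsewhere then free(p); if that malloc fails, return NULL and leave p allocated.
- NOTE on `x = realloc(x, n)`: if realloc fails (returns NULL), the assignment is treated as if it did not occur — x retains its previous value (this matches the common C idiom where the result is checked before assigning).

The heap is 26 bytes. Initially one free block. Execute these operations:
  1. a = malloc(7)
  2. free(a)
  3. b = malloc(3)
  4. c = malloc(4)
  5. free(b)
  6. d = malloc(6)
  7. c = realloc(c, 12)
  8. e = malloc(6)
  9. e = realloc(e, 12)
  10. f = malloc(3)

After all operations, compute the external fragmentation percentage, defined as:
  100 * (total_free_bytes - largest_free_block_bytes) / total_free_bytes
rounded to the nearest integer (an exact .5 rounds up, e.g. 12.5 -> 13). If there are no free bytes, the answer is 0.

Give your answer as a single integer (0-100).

Answer: 50

Derivation:
Op 1: a = malloc(7) -> a = 0; heap: [0-6 ALLOC][7-25 FREE]
Op 2: free(a) -> (freed a); heap: [0-25 FREE]
Op 3: b = malloc(3) -> b = 0; heap: [0-2 ALLOC][3-25 FREE]
Op 4: c = malloc(4) -> c = 3; heap: [0-2 ALLOC][3-6 ALLOC][7-25 FREE]
Op 5: free(b) -> (freed b); heap: [0-2 FREE][3-6 ALLOC][7-25 FREE]
Op 6: d = malloc(6) -> d = 7; heap: [0-2 FREE][3-6 ALLOC][7-12 ALLOC][13-25 FREE]
Op 7: c = realloc(c, 12) -> c = 13; heap: [0-6 FREE][7-12 ALLOC][13-24 ALLOC][25-25 FREE]
Op 8: e = malloc(6) -> e = 0; heap: [0-5 ALLOC][6-6 FREE][7-12 ALLOC][13-24 ALLOC][25-25 FREE]
Op 9: e = realloc(e, 12) -> NULL (e unchanged); heap: [0-5 ALLOC][6-6 FREE][7-12 ALLOC][13-24 ALLOC][25-25 FREE]
Op 10: f = malloc(3) -> f = NULL; heap: [0-5 ALLOC][6-6 FREE][7-12 ALLOC][13-24 ALLOC][25-25 FREE]
Free blocks: [1 1] total_free=2 largest=1 -> 100*(2-1)/2 = 100/2 = 50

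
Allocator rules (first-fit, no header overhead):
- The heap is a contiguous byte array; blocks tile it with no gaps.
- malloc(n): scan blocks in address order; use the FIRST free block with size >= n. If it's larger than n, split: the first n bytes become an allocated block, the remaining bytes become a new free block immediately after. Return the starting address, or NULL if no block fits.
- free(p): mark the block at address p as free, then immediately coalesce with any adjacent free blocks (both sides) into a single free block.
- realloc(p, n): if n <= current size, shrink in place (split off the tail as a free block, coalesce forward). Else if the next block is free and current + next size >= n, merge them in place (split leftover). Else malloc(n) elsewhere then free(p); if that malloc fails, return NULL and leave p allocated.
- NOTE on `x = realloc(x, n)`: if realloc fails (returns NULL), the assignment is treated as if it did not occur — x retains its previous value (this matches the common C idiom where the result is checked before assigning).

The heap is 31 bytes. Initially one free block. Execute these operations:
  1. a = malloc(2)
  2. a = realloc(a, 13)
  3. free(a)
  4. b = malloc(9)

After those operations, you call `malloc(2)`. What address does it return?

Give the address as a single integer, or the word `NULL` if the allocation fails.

Answer: 9

Derivation:
Op 1: a = malloc(2) -> a = 0; heap: [0-1 ALLOC][2-30 FREE]
Op 2: a = realloc(a, 13) -> a = 0; heap: [0-12 ALLOC][13-30 FREE]
Op 3: free(a) -> (freed a); heap: [0-30 FREE]
Op 4: b = malloc(9) -> b = 0; heap: [0-8 ALLOC][9-30 FREE]
malloc(2): first-fit scan over [0-8 ALLOC][9-30 FREE] -> 9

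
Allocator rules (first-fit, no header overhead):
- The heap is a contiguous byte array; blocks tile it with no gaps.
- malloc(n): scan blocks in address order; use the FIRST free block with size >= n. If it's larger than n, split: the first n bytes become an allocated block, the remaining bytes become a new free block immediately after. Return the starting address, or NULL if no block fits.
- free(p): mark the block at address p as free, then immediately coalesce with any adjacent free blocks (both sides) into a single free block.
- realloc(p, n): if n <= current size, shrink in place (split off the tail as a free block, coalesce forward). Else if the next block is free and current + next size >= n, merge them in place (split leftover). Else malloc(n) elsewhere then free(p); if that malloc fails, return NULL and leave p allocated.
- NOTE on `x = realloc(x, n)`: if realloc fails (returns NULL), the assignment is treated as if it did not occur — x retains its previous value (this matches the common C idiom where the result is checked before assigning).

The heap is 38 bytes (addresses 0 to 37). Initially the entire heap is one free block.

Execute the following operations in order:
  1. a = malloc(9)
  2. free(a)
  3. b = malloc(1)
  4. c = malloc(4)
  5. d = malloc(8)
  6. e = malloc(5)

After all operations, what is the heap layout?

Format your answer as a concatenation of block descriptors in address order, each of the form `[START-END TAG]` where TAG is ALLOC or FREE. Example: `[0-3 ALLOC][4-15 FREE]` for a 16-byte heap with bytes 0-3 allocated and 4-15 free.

Answer: [0-0 ALLOC][1-4 ALLOC][5-12 ALLOC][13-17 ALLOC][18-37 FREE]

Derivation:
Op 1: a = malloc(9) -> a = 0; heap: [0-8 ALLOC][9-37 FREE]
Op 2: free(a) -> (freed a); heap: [0-37 FREE]
Op 3: b = malloc(1) -> b = 0; heap: [0-0 ALLOC][1-37 FREE]
Op 4: c = malloc(4) -> c = 1; heap: [0-0 ALLOC][1-4 ALLOC][5-37 FREE]
Op 5: d = malloc(8) -> d = 5; heap: [0-0 ALLOC][1-4 ALLOC][5-12 ALLOC][13-37 FREE]
Op 6: e = malloc(5) -> e = 13; heap: [0-0 ALLOC][1-4 ALLOC][5-12 ALLOC][13-17 ALLOC][18-37 FREE]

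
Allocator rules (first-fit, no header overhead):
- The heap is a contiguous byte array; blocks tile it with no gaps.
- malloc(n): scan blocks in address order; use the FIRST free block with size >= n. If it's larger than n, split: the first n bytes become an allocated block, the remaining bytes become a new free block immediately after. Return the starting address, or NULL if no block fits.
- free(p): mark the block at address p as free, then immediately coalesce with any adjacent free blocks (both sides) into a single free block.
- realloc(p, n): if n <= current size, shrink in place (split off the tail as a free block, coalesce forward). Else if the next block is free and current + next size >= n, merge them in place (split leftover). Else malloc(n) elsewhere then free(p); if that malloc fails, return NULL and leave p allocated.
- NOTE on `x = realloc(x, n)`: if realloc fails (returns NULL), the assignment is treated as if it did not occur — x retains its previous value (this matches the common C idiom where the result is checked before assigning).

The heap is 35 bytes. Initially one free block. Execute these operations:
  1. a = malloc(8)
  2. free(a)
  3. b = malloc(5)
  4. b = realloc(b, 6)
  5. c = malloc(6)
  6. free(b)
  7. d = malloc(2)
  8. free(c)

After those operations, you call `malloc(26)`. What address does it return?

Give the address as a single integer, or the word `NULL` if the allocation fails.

Answer: 2

Derivation:
Op 1: a = malloc(8) -> a = 0; heap: [0-7 ALLOC][8-34 FREE]
Op 2: free(a) -> (freed a); heap: [0-34 FREE]
Op 3: b = malloc(5) -> b = 0; heap: [0-4 ALLOC][5-34 FREE]
Op 4: b = realloc(b, 6) -> b = 0; heap: [0-5 ALLOC][6-34 FREE]
Op 5: c = malloc(6) -> c = 6; heap: [0-5 ALLOC][6-11 ALLOC][12-34 FREE]
Op 6: free(b) -> (freed b); heap: [0-5 FREE][6-11 ALLOC][12-34 FREE]
Op 7: d = malloc(2) -> d = 0; heap: [0-1 ALLOC][2-5 FREE][6-11 ALLOC][12-34 FREE]
Op 8: free(c) -> (freed c); heap: [0-1 ALLOC][2-34 FREE]
malloc(26): first-fit scan over [0-1 ALLOC][2-34 FREE] -> 2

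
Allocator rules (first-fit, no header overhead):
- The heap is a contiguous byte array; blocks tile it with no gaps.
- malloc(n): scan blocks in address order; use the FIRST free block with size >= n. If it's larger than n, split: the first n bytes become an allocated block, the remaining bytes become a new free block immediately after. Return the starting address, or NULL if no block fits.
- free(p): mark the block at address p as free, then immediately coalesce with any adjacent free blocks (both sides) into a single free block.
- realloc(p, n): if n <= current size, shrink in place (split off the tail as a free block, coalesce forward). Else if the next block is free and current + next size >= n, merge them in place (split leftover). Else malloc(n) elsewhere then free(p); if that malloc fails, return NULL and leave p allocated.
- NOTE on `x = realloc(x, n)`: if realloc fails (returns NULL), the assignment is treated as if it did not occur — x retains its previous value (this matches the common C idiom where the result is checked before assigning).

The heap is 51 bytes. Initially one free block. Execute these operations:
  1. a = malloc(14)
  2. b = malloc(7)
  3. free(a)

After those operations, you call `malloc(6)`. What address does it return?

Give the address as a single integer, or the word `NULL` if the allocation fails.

Op 1: a = malloc(14) -> a = 0; heap: [0-13 ALLOC][14-50 FREE]
Op 2: b = malloc(7) -> b = 14; heap: [0-13 ALLOC][14-20 ALLOC][21-50 FREE]
Op 3: free(a) -> (freed a); heap: [0-13 FREE][14-20 ALLOC][21-50 FREE]
malloc(6): first-fit scan over [0-13 FREE][14-20 ALLOC][21-50 FREE] -> 0

Answer: 0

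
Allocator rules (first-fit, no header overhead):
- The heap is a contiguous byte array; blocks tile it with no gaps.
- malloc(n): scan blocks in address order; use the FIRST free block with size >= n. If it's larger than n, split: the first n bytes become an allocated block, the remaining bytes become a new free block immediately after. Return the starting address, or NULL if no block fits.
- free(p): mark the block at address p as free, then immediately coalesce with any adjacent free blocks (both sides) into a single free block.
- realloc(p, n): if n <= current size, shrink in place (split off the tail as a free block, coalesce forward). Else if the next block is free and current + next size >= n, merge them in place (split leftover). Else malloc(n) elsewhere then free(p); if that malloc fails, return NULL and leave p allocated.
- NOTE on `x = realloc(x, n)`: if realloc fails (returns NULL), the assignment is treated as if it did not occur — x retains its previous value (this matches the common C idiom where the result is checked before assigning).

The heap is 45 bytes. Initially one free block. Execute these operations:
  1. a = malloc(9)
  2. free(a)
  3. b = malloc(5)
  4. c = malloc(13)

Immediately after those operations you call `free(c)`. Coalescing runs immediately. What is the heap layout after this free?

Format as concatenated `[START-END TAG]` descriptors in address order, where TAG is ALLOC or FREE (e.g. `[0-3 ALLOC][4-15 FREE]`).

Op 1: a = malloc(9) -> a = 0; heap: [0-8 ALLOC][9-44 FREE]
Op 2: free(a) -> (freed a); heap: [0-44 FREE]
Op 3: b = malloc(5) -> b = 0; heap: [0-4 ALLOC][5-44 FREE]
Op 4: c = malloc(13) -> c = 5; heap: [0-4 ALLOC][5-17 ALLOC][18-44 FREE]
free(c): c = 5 -> block [5-17 ALLOC]; mark free, coalesce with adjacent free neighbors -> [0-4 ALLOC][5-44 FREE]

Answer: [0-4 ALLOC][5-44 FREE]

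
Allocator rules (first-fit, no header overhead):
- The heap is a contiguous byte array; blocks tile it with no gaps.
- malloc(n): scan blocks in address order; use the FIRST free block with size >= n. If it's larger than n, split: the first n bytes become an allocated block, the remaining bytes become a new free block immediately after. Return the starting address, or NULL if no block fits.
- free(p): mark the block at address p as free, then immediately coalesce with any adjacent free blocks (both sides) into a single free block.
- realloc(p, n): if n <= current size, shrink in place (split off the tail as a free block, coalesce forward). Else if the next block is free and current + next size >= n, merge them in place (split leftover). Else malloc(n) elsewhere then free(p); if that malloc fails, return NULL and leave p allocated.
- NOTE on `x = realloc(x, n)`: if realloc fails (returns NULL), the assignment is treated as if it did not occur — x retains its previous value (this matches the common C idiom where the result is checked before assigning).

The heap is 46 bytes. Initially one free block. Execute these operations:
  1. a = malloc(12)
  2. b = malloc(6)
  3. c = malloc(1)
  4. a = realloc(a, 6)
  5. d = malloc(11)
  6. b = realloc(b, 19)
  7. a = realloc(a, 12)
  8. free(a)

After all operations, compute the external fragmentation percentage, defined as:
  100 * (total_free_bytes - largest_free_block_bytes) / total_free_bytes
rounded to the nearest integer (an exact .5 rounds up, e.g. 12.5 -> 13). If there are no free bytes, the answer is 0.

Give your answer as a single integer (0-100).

Answer: 43

Derivation:
Op 1: a = malloc(12) -> a = 0; heap: [0-11 ALLOC][12-45 FREE]
Op 2: b = malloc(6) -> b = 12; heap: [0-11 ALLOC][12-17 ALLOC][18-45 FREE]
Op 3: c = malloc(1) -> c = 18; heap: [0-11 ALLOC][12-17 ALLOC][18-18 ALLOC][19-45 FREE]
Op 4: a = realloc(a, 6) -> a = 0; heap: [0-5 ALLOC][6-11 FREE][12-17 ALLOC][18-18 ALLOC][19-45 FREE]
Op 5: d = malloc(11) -> d = 19; heap: [0-5 ALLOC][6-11 FREE][12-17 ALLOC][18-18 ALLOC][19-29 ALLOC][30-45 FREE]
Op 6: b = realloc(b, 19) -> NULL (b unchanged); heap: [0-5 ALLOC][6-11 FREE][12-17 ALLOC][18-18 ALLOC][19-29 ALLOC][30-45 FREE]
Op 7: a = realloc(a, 12) -> a = 0; heap: [0-11 ALLOC][12-17 ALLOC][18-18 ALLOC][19-29 ALLOC][30-45 FREE]
Op 8: free(a) -> (freed a); heap: [0-11 FREE][12-17 ALLOC][18-18 ALLOC][19-29 ALLOC][30-45 FREE]
Free blocks: [12 16] total_free=28 largest=16 -> 100*(28-16)/28 = 1200/28 ≈ 42.857 -> rounds to 43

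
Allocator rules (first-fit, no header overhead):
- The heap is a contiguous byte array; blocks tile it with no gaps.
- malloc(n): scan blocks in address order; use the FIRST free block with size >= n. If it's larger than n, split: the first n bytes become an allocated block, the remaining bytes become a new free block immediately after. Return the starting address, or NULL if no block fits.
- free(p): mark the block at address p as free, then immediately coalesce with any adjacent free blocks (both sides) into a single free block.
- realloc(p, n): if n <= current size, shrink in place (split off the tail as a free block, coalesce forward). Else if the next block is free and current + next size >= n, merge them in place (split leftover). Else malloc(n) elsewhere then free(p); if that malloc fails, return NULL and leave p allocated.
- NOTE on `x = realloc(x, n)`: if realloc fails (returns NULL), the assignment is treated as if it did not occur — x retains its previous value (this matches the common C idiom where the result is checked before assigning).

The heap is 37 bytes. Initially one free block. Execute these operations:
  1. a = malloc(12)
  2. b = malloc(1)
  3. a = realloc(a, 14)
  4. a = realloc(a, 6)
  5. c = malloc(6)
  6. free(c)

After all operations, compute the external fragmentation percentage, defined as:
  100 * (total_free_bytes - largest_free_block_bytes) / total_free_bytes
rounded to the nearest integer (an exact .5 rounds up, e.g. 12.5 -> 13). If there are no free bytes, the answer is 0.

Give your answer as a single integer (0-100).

Op 1: a = malloc(12) -> a = 0; heap: [0-11 ALLOC][12-36 FREE]
Op 2: b = malloc(1) -> b = 12; heap: [0-11 ALLOC][12-12 ALLOC][13-36 FREE]
Op 3: a = realloc(a, 14) -> a = 13; heap: [0-11 FREE][12-12 ALLOC][13-26 ALLOC][27-36 FREE]
Op 4: a = realloc(a, 6) -> a = 13; heap: [0-11 FREE][12-12 ALLOC][13-18 ALLOC][19-36 FREE]
Op 5: c = malloc(6) -> c = 0; heap: [0-5 ALLOC][6-11 FREE][12-12 ALLOC][13-18 ALLOC][19-36 FREE]
Op 6: free(c) -> (freed c); heap: [0-11 FREE][12-12 ALLOC][13-18 ALLOC][19-36 FREE]
Free blocks: [12 18] total_free=30 largest=18 -> 100*(30-18)/30 = 1200/30 = 40

Answer: 40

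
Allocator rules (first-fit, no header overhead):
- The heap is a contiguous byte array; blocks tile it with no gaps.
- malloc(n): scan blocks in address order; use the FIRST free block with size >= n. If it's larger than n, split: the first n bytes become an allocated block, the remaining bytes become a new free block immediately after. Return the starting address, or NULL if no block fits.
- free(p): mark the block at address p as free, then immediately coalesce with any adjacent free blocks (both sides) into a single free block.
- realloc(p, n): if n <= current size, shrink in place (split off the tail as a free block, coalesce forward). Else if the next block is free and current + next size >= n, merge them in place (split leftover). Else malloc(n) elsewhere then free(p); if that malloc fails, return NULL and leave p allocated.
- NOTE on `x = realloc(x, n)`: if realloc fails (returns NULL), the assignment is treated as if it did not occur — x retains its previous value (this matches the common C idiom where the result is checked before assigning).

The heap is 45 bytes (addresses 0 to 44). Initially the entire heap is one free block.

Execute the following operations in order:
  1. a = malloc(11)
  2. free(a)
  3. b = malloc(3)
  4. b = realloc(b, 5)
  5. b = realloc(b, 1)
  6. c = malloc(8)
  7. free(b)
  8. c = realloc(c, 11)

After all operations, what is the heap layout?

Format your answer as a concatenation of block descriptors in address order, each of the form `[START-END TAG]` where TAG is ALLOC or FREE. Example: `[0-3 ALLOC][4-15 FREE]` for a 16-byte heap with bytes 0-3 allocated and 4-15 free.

Answer: [0-0 FREE][1-11 ALLOC][12-44 FREE]

Derivation:
Op 1: a = malloc(11) -> a = 0; heap: [0-10 ALLOC][11-44 FREE]
Op 2: free(a) -> (freed a); heap: [0-44 FREE]
Op 3: b = malloc(3) -> b = 0; heap: [0-2 ALLOC][3-44 FREE]
Op 4: b = realloc(b, 5) -> b = 0; heap: [0-4 ALLOC][5-44 FREE]
Op 5: b = realloc(b, 1) -> b = 0; heap: [0-0 ALLOC][1-44 FREE]
Op 6: c = malloc(8) -> c = 1; heap: [0-0 ALLOC][1-8 ALLOC][9-44 FREE]
Op 7: free(b) -> (freed b); heap: [0-0 FREE][1-8 ALLOC][9-44 FREE]
Op 8: c = realloc(c, 11) -> c = 1; heap: [0-0 FREE][1-11 ALLOC][12-44 FREE]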